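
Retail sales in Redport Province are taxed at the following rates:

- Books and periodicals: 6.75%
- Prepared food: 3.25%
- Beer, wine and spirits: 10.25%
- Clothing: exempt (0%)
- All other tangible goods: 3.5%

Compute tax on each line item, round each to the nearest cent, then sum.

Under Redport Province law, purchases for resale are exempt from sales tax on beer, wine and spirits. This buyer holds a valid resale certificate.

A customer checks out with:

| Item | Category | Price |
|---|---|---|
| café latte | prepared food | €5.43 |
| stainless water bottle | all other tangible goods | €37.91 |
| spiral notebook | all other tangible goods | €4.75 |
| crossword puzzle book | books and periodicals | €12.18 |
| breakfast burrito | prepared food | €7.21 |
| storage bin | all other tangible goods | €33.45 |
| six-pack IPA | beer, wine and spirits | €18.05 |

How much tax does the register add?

€3.90

Café latte €5.43: prepared food → 3.25% → €0.18
Stainless water bottle €37.91: all other tangible goods → 3.5% → €1.33
Spiral notebook €4.75: all other tangible goods → 3.5% → €0.17
Crossword puzzle book €12.18: books and periodicals → 6.75% → €0.82
Breakfast burrito €7.21: prepared food → 3.25% → €0.23
Storage bin €33.45: all other tangible goods → 3.5% → €1.17
Six-pack IPA €18.05: beer, wine and spirits, buyer-exempt → 0% → €0.00
Total tax = €0.18 + €1.33 + €0.17 + €0.82 + €0.23 + €1.17 = €3.90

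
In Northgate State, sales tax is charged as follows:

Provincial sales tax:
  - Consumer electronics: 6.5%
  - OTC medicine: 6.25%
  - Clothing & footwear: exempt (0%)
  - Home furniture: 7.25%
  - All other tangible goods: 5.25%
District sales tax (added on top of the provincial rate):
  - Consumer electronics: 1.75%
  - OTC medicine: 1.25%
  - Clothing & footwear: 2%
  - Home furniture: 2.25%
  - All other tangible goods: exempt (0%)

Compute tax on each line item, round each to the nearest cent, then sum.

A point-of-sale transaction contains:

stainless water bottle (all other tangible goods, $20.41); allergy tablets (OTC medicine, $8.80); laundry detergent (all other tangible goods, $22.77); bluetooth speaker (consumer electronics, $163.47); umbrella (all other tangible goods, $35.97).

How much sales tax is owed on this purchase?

Stainless water bottle $20.41: all other tangible goods → 5.25% + 0% district = 5.25% → $1.07
Allergy tablets $8.80: OTC medicine → 6.25% + 1.25% district = 7.5% → $0.66
Laundry detergent $22.77: all other tangible goods → 5.25% + 0% district = 5.25% → $1.20
Bluetooth speaker $163.47: consumer electronics → 6.5% + 1.75% district = 8.25% → $13.49
Umbrella $35.97: all other tangible goods → 5.25% + 0% district = 5.25% → $1.89
Total tax = $1.07 + $0.66 + $1.20 + $13.49 + $1.89 = $18.31

$18.31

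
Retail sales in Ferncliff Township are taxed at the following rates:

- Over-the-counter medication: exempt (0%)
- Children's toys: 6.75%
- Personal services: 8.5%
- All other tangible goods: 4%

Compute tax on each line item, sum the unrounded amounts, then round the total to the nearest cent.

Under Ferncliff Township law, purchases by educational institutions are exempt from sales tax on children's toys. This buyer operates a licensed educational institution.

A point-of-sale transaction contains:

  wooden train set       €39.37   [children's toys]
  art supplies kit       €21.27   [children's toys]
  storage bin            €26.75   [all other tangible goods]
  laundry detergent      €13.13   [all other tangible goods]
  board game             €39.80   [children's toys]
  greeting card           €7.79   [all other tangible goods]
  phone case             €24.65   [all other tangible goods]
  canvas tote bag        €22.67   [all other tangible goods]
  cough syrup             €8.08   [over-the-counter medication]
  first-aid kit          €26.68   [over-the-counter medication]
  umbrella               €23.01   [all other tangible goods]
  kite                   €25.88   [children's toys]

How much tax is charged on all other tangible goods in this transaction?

€4.72

Storage bin €26.75: all other tangible goods → 4% → €1.07
Laundry detergent €13.13: all other tangible goods → 4% → €0.5252
Greeting card €7.79: all other tangible goods → 4% → €0.3116
Phone case €24.65: all other tangible goods → 4% → €0.986
Canvas tote bag €22.67: all other tangible goods → 4% → €0.9068
Umbrella €23.01: all other tangible goods → 4% → €0.9204
Tax on all other tangible goods: unrounded sum = €4.72 → €4.72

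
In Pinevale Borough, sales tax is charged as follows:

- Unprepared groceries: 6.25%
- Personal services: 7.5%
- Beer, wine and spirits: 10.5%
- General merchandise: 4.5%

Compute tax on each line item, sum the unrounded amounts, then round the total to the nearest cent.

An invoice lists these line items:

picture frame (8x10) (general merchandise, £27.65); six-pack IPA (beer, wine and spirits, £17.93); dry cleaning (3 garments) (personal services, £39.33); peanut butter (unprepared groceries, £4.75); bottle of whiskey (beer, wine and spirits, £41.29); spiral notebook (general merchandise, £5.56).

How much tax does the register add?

£10.96

Picture frame (8x10) £27.65: general merchandise → 4.5% → £1.24425
Six-pack IPA £17.93: beer, wine and spirits → 10.5% → £1.88265
Dry cleaning (3 garments) £39.33: personal services → 7.5% → £2.94975
Peanut butter £4.75: unprepared groceries → 6.25% → £0.296875
Bottle of whiskey £41.29: beer, wine and spirits → 10.5% → £4.33545
Spiral notebook £5.56: general merchandise → 4.5% → £0.2502
Unrounded tax sum = £10.959175 → £10.96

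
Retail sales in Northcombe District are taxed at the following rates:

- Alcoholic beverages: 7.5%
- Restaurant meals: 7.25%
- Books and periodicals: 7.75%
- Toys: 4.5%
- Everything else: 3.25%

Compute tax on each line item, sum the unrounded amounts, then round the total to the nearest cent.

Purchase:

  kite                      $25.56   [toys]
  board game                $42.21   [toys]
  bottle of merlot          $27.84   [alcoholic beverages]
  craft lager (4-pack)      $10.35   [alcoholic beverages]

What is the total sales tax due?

$5.91

Kite $25.56: toys → 4.5% → $1.1502
Board game $42.21: toys → 4.5% → $1.89945
Bottle of merlot $27.84: alcoholic beverages → 7.5% → $2.088
Craft lager (4-pack) $10.35: alcoholic beverages → 7.5% → $0.77625
Unrounded tax sum = $5.9139 → $5.91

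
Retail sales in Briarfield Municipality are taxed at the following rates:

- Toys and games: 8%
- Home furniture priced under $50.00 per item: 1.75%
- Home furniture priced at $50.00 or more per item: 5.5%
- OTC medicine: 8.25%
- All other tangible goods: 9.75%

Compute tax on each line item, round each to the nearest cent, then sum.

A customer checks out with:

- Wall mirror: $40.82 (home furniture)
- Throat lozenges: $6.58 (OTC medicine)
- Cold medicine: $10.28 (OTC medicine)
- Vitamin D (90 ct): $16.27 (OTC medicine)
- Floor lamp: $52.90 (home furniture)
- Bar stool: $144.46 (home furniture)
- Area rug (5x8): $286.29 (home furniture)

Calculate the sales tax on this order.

$30.05

Wall mirror $40.82: home furniture, under $50.00 → 1.75% → $0.71
Throat lozenges $6.58: OTC medicine → 8.25% → $0.54
Cold medicine $10.28: OTC medicine → 8.25% → $0.85
Vitamin D (90 ct) $16.27: OTC medicine → 8.25% → $1.34
Floor lamp $52.90: home furniture, $50.00 or more → 5.5% → $2.91
Bar stool $144.46: home furniture, $50.00 or more → 5.5% → $7.95
Area rug (5x8) $286.29: home furniture, $50.00 or more → 5.5% → $15.75
Total tax = $0.71 + $0.54 + $0.85 + $1.34 + $2.91 + $7.95 + $15.75 = $30.05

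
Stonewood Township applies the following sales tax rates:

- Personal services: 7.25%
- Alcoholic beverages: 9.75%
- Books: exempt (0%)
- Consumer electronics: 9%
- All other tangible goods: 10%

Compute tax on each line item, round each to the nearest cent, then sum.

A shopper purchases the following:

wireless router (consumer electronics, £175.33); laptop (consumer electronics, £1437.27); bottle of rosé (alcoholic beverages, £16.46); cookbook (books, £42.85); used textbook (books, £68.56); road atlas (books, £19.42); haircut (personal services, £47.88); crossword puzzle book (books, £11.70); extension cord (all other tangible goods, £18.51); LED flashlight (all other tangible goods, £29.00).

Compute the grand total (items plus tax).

£2021.93

Wireless router £175.33: consumer electronics → 9% → £15.78
Laptop £1437.27: consumer electronics → 9% → £129.35
Bottle of rosé £16.46: alcoholic beverages → 9.75% → £1.60
Cookbook £42.85: books → 0% → £0.00
Used textbook £68.56: books → 0% → £0.00
Road atlas £19.42: books → 0% → £0.00
Haircut £47.88: personal services → 7.25% → £3.47
Crossword puzzle book £11.70: books → 0% → £0.00
Extension cord £18.51: all other tangible goods → 10% → £1.85
LED flashlight £29.00: all other tangible goods → 10% → £2.90
Subtotal = £1866.98; tax = £154.95; total due = £2021.93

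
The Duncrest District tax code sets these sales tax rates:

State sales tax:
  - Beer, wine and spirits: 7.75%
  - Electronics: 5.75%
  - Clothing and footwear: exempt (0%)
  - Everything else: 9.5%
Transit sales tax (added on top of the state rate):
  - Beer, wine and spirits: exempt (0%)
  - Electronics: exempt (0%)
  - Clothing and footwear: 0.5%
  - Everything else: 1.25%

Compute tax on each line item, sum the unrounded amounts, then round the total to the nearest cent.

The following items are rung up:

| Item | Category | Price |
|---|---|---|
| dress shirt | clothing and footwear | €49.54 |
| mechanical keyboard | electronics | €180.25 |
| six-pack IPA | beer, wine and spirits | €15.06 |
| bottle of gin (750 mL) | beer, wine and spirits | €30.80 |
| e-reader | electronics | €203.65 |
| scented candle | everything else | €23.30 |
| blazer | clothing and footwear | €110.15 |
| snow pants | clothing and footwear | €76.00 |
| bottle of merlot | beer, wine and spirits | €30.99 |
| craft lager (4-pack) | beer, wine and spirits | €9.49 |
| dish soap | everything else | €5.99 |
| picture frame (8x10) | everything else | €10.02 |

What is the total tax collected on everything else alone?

€4.23

Scented candle €23.30: everything else → 9.5% + 1.25% transit = 10.75% → €2.50475
Dish soap €5.99: everything else → 9.5% + 1.25% transit = 10.75% → €0.643925
Picture frame (8x10) €10.02: everything else → 9.5% + 1.25% transit = 10.75% → €1.07715
Tax on everything else: unrounded sum = €4.225825 → €4.23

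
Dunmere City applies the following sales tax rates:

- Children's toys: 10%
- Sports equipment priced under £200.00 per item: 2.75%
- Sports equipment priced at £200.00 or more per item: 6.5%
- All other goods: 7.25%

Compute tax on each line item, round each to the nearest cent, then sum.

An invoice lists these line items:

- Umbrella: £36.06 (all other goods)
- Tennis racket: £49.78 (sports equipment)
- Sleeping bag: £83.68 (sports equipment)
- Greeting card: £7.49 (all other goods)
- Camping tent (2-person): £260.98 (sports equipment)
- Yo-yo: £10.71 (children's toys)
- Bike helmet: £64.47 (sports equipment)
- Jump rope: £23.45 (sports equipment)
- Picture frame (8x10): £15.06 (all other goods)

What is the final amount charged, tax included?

Umbrella £36.06: all other goods → 7.25% → £2.61
Tennis racket £49.78: sports equipment, under £200.00 → 2.75% → £1.37
Sleeping bag £83.68: sports equipment, under £200.00 → 2.75% → £2.30
Greeting card £7.49: all other goods → 7.25% → £0.54
Camping tent (2-person) £260.98: sports equipment, £200.00 or more → 6.5% → £16.96
Yo-yo £10.71: children's toys → 10% → £1.07
Bike helmet £64.47: sports equipment, under £200.00 → 2.75% → £1.77
Jump rope £23.45: sports equipment, under £200.00 → 2.75% → £0.64
Picture frame (8x10) £15.06: all other goods → 7.25% → £1.09
Subtotal = £551.68; tax = £28.35; total due = £580.03

£580.03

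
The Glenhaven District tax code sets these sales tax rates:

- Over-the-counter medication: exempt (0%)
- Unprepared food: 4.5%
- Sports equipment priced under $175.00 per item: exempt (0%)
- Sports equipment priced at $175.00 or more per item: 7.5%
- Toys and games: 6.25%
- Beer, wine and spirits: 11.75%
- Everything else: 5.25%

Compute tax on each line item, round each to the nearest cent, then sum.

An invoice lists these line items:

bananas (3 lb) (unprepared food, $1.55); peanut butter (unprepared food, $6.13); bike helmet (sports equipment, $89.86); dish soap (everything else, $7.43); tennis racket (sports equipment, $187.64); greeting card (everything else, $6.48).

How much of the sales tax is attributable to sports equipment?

Bike helmet $89.86: sports equipment, under $175.00 → 0% → $0.00
Tennis racket $187.64: sports equipment, $175.00 or more → 7.5% → $14.07
Tax on sports equipment = $0.00 + $14.07 = $14.07

$14.07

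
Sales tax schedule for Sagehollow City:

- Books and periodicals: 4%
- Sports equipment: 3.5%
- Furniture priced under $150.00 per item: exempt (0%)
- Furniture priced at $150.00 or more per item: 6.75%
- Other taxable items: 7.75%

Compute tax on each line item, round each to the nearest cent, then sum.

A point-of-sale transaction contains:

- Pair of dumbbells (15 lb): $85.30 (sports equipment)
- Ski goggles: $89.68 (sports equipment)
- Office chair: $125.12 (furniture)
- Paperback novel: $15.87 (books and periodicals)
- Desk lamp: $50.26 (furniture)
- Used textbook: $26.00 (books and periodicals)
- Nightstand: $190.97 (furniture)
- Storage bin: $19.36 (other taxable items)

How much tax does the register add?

Pair of dumbbells (15 lb) $85.30: sports equipment → 3.5% → $2.99
Ski goggles $89.68: sports equipment → 3.5% → $3.14
Office chair $125.12: furniture, under $150.00 → 0% → $0.00
Paperback novel $15.87: books and periodicals → 4% → $0.63
Desk lamp $50.26: furniture, under $150.00 → 0% → $0.00
Used textbook $26.00: books and periodicals → 4% → $1.04
Nightstand $190.97: furniture, $150.00 or more → 6.75% → $12.89
Storage bin $19.36: other taxable items → 7.75% → $1.50
Total tax = $2.99 + $3.14 + $0.63 + $1.04 + $12.89 + $1.50 = $22.19

$22.19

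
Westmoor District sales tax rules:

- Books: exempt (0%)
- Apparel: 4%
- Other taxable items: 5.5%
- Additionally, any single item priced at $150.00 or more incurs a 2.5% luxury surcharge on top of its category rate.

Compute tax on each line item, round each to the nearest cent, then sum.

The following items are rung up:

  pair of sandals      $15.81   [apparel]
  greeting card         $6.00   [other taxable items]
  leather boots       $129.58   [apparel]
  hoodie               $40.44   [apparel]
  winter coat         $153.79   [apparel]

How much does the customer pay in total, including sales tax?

$363.38

Pair of sandals $15.81: apparel → 4% → $0.63
Greeting card $6.00: other taxable items → 5.5% → $0.33
Leather boots $129.58: apparel → 4% → $5.18
Hoodie $40.44: apparel → 4% → $1.62
Winter coat $153.79: apparel → 4% + 2.5% surcharge = 6.5% → $10.00
Subtotal = $345.62; tax = $17.76; total due = $363.38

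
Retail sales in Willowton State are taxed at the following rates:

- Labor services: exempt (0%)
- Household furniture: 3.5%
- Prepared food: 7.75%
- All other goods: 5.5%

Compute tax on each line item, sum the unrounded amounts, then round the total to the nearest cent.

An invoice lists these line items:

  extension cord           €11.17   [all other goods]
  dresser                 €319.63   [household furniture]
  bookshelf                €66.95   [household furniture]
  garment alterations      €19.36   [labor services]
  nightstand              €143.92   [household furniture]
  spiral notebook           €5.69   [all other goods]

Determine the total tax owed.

Extension cord €11.17: all other goods → 5.5% → €0.61435
Dresser €319.63: household furniture → 3.5% → €11.18705
Bookshelf €66.95: household furniture → 3.5% → €2.34325
Garment alterations €19.36: labor services → 0% → €0.00
Nightstand €143.92: household furniture → 3.5% → €5.0372
Spiral notebook €5.69: all other goods → 5.5% → €0.31295
Unrounded tax sum = €19.4948 → €19.49

€19.49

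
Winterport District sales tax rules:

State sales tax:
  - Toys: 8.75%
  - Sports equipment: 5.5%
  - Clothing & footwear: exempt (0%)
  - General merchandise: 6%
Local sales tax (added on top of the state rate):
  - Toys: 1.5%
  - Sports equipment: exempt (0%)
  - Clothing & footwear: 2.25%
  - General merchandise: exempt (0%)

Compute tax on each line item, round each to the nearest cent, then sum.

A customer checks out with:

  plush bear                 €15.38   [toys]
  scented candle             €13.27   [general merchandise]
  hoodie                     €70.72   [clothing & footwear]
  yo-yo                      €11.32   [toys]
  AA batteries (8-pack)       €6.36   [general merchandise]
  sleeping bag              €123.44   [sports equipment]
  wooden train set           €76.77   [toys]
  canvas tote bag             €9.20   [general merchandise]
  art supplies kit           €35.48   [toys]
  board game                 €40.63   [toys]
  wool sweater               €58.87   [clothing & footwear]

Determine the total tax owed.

Plush bear €15.38: toys → 8.75% + 1.5% local = 10.25% → €1.58
Scented candle €13.27: general merchandise → 6% + 0% local = 6% → €0.80
Hoodie €70.72: clothing & footwear → 0% + 2.25% local = 2.25% → €1.59
Yo-yo €11.32: toys → 8.75% + 1.5% local = 10.25% → €1.16
AA batteries (8-pack) €6.36: general merchandise → 6% + 0% local = 6% → €0.38
Sleeping bag €123.44: sports equipment → 5.5% + 0% local = 5.5% → €6.79
Wooden train set €76.77: toys → 8.75% + 1.5% local = 10.25% → €7.87
Canvas tote bag €9.20: general merchandise → 6% + 0% local = 6% → €0.55
Art supplies kit €35.48: toys → 8.75% + 1.5% local = 10.25% → €3.64
Board game €40.63: toys → 8.75% + 1.5% local = 10.25% → €4.16
Wool sweater €58.87: clothing & footwear → 0% + 2.25% local = 2.25% → €1.32
Total tax = €1.58 + €0.80 + €1.59 + €1.16 + €0.38 + €6.79 + €7.87 + €0.55 + €3.64 + €4.16 + €1.32 = €29.84

€29.84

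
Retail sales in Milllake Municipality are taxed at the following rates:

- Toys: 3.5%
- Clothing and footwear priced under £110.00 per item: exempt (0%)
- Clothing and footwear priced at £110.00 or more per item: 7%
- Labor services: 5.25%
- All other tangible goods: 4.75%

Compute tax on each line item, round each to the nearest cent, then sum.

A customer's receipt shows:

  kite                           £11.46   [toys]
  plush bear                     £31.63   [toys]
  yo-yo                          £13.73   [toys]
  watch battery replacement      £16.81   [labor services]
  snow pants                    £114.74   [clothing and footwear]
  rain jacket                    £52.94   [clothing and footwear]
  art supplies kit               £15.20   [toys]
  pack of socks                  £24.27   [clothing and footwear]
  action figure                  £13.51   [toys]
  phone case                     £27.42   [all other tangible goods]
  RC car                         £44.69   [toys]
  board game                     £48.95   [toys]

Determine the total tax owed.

Kite £11.46: toys → 3.5% → £0.40
Plush bear £31.63: toys → 3.5% → £1.11
Yo-yo £13.73: toys → 3.5% → £0.48
Watch battery replacement £16.81: labor services → 5.25% → £0.88
Snow pants £114.74: clothing and footwear, £110.00 or more → 7% → £8.03
Rain jacket £52.94: clothing and footwear, under £110.00 → 0% → £0.00
Art supplies kit £15.20: toys → 3.5% → £0.53
Pack of socks £24.27: clothing and footwear, under £110.00 → 0% → £0.00
Action figure £13.51: toys → 3.5% → £0.47
Phone case £27.42: all other tangible goods → 4.75% → £1.30
RC car £44.69: toys → 3.5% → £1.56
Board game £48.95: toys → 3.5% → £1.71
Total tax = £0.40 + £1.11 + £0.48 + £0.88 + £8.03 + £0.53 + £0.47 + £1.30 + £1.56 + £1.71 = £16.47

£16.47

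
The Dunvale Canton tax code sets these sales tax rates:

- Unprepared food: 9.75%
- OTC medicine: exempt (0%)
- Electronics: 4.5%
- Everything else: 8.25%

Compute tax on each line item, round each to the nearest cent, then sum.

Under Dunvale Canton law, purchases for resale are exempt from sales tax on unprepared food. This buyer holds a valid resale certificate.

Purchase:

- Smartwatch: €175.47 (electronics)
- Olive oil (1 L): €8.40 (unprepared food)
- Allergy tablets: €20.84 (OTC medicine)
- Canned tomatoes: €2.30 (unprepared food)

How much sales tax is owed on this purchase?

€7.90

Smartwatch €175.47: electronics → 4.5% → €7.90
Olive oil (1 L) €8.40: unprepared food, buyer-exempt → 0% → €0.00
Allergy tablets €20.84: OTC medicine → 0% → €0.00
Canned tomatoes €2.30: unprepared food, buyer-exempt → 0% → €0.00
Total tax = €7.90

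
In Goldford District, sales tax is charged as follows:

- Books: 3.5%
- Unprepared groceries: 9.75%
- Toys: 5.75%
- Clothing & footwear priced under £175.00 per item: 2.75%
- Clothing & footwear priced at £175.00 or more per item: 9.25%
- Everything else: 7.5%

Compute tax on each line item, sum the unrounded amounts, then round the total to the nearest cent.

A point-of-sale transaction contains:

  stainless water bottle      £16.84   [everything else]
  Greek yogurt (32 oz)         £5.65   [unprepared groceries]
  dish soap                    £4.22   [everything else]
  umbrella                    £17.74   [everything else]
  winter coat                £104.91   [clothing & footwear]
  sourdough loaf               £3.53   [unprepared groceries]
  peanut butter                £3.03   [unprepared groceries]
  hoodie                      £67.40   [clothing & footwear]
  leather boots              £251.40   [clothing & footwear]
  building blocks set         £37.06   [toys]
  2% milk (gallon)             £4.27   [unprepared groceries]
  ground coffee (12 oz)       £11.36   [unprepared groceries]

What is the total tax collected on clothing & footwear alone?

£27.99

Winter coat £104.91: clothing & footwear, under £175.00 → 2.75% → £2.885025
Hoodie £67.40: clothing & footwear, under £175.00 → 2.75% → £1.8535
Leather boots £251.40: clothing & footwear, £175.00 or more → 9.25% → £23.2545
Tax on clothing & footwear: unrounded sum = £27.993025 → £27.99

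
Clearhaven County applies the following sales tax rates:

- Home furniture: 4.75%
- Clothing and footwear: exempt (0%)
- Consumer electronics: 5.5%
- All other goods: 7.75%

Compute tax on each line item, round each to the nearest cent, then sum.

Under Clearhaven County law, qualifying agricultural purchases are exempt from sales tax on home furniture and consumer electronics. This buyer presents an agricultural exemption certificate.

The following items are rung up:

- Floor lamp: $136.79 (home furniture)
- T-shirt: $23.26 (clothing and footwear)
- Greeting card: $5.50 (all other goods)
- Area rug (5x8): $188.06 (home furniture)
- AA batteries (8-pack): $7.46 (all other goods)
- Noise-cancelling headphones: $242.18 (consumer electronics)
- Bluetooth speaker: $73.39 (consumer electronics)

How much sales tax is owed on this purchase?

Floor lamp $136.79: home furniture, buyer-exempt → 0% → $0.00
T-shirt $23.26: clothing and footwear → 0% → $0.00
Greeting card $5.50: all other goods → 7.75% → $0.43
Area rug (5x8) $188.06: home furniture, buyer-exempt → 0% → $0.00
AA batteries (8-pack) $7.46: all other goods → 7.75% → $0.58
Noise-cancelling headphones $242.18: consumer electronics, buyer-exempt → 0% → $0.00
Bluetooth speaker $73.39: consumer electronics, buyer-exempt → 0% → $0.00
Total tax = $0.43 + $0.58 = $1.01

$1.01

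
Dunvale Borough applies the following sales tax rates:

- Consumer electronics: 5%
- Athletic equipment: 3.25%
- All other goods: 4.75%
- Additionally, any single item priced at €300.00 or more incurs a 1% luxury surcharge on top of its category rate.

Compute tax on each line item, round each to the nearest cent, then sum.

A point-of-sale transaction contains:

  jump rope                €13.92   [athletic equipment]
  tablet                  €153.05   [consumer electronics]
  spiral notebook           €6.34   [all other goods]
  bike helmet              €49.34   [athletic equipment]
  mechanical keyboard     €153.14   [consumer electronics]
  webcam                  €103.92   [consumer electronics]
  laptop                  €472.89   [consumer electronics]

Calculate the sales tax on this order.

€51.23

Jump rope €13.92: athletic equipment → 3.25% → €0.45
Tablet €153.05: consumer electronics → 5% → €7.65
Spiral notebook €6.34: all other goods → 4.75% → €0.30
Bike helmet €49.34: athletic equipment → 3.25% → €1.60
Mechanical keyboard €153.14: consumer electronics → 5% → €7.66
Webcam €103.92: consumer electronics → 5% → €5.20
Laptop €472.89: consumer electronics → 5% + 1% surcharge = 6% → €28.37
Total tax = €0.45 + €7.65 + €0.30 + €1.60 + €7.66 + €5.20 + €28.37 = €51.23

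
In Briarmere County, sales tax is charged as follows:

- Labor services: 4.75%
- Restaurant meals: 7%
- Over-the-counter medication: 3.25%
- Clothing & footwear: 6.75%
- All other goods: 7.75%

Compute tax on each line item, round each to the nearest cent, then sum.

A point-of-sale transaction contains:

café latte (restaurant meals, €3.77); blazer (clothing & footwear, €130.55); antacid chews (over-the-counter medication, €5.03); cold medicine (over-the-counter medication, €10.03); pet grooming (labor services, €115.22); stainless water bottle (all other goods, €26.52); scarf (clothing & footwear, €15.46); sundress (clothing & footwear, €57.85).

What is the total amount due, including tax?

Café latte €3.77: restaurant meals → 7% → €0.26
Blazer €130.55: clothing & footwear → 6.75% → €8.81
Antacid chews €5.03: over-the-counter medication → 3.25% → €0.16
Cold medicine €10.03: over-the-counter medication → 3.25% → €0.33
Pet grooming €115.22: labor services → 4.75% → €5.47
Stainless water bottle €26.52: all other goods → 7.75% → €2.06
Scarf €15.46: clothing & footwear → 6.75% → €1.04
Sundress €57.85: clothing & footwear → 6.75% → €3.90
Subtotal = €364.43; tax = €22.03; total due = €386.46

€386.46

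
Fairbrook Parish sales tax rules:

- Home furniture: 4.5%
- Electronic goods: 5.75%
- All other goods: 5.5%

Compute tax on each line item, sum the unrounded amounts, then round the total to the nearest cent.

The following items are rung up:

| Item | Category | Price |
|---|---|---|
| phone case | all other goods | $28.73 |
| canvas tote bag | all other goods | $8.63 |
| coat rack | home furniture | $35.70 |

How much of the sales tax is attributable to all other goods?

$2.05

Phone case $28.73: all other goods → 5.5% → $1.58015
Canvas tote bag $8.63: all other goods → 5.5% → $0.47465
Tax on all other goods: unrounded sum = $2.0548 → $2.05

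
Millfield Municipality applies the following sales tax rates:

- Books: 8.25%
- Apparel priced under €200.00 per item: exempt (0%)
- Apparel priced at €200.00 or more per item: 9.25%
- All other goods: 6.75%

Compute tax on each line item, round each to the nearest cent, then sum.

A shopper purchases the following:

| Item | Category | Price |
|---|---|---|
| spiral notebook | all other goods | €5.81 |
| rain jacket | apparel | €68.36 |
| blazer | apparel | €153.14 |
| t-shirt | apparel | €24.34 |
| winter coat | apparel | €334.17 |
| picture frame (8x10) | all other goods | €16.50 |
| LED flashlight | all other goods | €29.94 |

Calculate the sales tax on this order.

€34.43

Spiral notebook €5.81: all other goods → 6.75% → €0.39
Rain jacket €68.36: apparel, under €200.00 → 0% → €0.00
Blazer €153.14: apparel, under €200.00 → 0% → €0.00
T-shirt €24.34: apparel, under €200.00 → 0% → €0.00
Winter coat €334.17: apparel, €200.00 or more → 9.25% → €30.91
Picture frame (8x10) €16.50: all other goods → 6.75% → €1.11
LED flashlight €29.94: all other goods → 6.75% → €2.02
Total tax = €0.39 + €30.91 + €1.11 + €2.02 = €34.43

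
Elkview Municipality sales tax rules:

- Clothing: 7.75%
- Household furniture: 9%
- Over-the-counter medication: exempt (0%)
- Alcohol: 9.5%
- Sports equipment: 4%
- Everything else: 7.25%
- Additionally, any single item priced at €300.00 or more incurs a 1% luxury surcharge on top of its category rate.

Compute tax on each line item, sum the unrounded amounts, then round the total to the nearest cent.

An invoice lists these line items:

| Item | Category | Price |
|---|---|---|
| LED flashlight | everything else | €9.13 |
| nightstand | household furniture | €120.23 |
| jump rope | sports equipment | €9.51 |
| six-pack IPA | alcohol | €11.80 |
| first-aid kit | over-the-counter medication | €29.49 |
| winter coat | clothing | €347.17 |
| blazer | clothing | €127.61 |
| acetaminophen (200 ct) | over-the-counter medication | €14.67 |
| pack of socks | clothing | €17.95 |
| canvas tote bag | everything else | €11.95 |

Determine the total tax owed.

LED flashlight €9.13: everything else → 7.25% → €0.661925
Nightstand €120.23: household furniture → 9% → €10.8207
Jump rope €9.51: sports equipment → 4% → €0.3804
Six-pack IPA €11.80: alcohol → 9.5% → €1.121
First-aid kit €29.49: over-the-counter medication → 0% → €0.00
Winter coat €347.17: clothing → 7.75% + 1% surcharge = 8.75% → €30.377375
Blazer €127.61: clothing → 7.75% → €9.889775
Acetaminophen (200 ct) €14.67: over-the-counter medication → 0% → €0.00
Pack of socks €17.95: clothing → 7.75% → €1.391125
Canvas tote bag €11.95: everything else → 7.25% → €0.866375
Unrounded tax sum = €55.508675 → €55.51

€55.51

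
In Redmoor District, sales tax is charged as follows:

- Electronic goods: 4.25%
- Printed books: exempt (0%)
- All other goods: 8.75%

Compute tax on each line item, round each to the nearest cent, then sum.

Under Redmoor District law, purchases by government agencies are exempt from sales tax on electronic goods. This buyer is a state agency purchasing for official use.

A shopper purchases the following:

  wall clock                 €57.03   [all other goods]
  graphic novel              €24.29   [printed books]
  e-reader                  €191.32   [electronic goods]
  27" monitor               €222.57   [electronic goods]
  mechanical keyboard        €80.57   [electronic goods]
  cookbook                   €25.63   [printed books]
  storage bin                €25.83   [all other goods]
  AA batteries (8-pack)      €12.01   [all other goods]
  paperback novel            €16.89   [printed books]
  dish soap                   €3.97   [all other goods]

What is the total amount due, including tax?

Wall clock €57.03: all other goods → 8.75% → €4.99
Graphic novel €24.29: printed books → 0% → €0.00
E-reader €191.32: electronic goods, buyer-exempt → 0% → €0.00
27" monitor €222.57: electronic goods, buyer-exempt → 0% → €0.00
Mechanical keyboard €80.57: electronic goods, buyer-exempt → 0% → €0.00
Cookbook €25.63: printed books → 0% → €0.00
Storage bin €25.83: all other goods → 8.75% → €2.26
AA batteries (8-pack) €12.01: all other goods → 8.75% → €1.05
Paperback novel €16.89: printed books → 0% → €0.00
Dish soap €3.97: all other goods → 8.75% → €0.35
Subtotal = €660.11; tax = €8.65; total due = €668.76

€668.76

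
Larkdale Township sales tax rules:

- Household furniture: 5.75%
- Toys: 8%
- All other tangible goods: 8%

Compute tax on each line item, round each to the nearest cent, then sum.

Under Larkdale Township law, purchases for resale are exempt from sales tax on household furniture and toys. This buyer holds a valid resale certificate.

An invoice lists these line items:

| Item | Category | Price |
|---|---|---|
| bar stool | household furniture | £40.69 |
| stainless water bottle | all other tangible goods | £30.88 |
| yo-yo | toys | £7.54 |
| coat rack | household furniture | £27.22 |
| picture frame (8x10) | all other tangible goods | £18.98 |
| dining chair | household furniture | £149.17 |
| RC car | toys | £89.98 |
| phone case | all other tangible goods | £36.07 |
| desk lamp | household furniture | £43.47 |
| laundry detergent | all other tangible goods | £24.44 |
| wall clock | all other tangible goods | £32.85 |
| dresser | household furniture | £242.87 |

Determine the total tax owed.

Bar stool £40.69: household furniture, buyer-exempt → 0% → £0.00
Stainless water bottle £30.88: all other tangible goods → 8% → £2.47
Yo-yo £7.54: toys, buyer-exempt → 0% → £0.00
Coat rack £27.22: household furniture, buyer-exempt → 0% → £0.00
Picture frame (8x10) £18.98: all other tangible goods → 8% → £1.52
Dining chair £149.17: household furniture, buyer-exempt → 0% → £0.00
RC car £89.98: toys, buyer-exempt → 0% → £0.00
Phone case £36.07: all other tangible goods → 8% → £2.89
Desk lamp £43.47: household furniture, buyer-exempt → 0% → £0.00
Laundry detergent £24.44: all other tangible goods → 8% → £1.96
Wall clock £32.85: all other tangible goods → 8% → £2.63
Dresser £242.87: household furniture, buyer-exempt → 0% → £0.00
Total tax = £2.47 + £1.52 + £2.89 + £1.96 + £2.63 = £11.47

£11.47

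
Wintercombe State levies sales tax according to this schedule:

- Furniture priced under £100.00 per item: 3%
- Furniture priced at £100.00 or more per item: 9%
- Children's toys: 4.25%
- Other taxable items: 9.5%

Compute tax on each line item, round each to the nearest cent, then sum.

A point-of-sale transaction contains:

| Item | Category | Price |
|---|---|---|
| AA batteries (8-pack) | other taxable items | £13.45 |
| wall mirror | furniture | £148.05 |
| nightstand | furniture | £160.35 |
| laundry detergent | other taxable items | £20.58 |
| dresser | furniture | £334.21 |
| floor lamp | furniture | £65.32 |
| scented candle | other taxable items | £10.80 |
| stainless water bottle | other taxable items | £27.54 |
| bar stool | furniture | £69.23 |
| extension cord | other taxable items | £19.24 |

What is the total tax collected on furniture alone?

£61.87

Wall mirror £148.05: furniture, £100.00 or more → 9% → £13.32
Nightstand £160.35: furniture, £100.00 or more → 9% → £14.43
Dresser £334.21: furniture, £100.00 or more → 9% → £30.08
Floor lamp £65.32: furniture, under £100.00 → 3% → £1.96
Bar stool £69.23: furniture, under £100.00 → 3% → £2.08
Tax on furniture = £13.32 + £14.43 + £30.08 + £1.96 + £2.08 = £61.87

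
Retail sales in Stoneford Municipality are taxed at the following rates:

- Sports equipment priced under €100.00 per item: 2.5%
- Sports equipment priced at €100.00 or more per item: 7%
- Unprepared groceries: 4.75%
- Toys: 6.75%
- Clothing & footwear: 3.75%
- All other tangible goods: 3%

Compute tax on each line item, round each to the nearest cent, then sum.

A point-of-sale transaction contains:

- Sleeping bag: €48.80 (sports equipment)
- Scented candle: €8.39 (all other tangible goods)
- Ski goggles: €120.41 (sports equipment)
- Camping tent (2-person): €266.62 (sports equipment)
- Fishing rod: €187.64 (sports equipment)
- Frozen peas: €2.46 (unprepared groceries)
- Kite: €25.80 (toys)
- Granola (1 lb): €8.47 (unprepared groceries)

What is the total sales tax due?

Sleeping bag €48.80: sports equipment, under €100.00 → 2.5% → €1.22
Scented candle €8.39: all other tangible goods → 3% → €0.25
Ski goggles €120.41: sports equipment, €100.00 or more → 7% → €8.43
Camping tent (2-person) €266.62: sports equipment, €100.00 or more → 7% → €18.66
Fishing rod €187.64: sports equipment, €100.00 or more → 7% → €13.13
Frozen peas €2.46: unprepared groceries → 4.75% → €0.12
Kite €25.80: toys → 6.75% → €1.74
Granola (1 lb) €8.47: unprepared groceries → 4.75% → €0.40
Total tax = €1.22 + €0.25 + €8.43 + €18.66 + €13.13 + €0.12 + €1.74 + €0.40 = €43.95

€43.95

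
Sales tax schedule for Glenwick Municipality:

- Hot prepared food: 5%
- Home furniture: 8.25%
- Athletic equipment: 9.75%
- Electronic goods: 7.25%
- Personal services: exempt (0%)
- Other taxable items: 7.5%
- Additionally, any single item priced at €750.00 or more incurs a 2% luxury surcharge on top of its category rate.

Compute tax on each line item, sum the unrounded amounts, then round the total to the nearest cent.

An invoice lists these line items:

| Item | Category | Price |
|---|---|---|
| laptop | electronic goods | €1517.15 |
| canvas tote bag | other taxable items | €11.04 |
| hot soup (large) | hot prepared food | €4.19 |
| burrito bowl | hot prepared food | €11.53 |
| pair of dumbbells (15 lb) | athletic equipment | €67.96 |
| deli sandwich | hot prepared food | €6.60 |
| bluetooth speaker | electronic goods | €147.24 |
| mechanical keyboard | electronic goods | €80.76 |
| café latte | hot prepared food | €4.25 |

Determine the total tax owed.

Laptop €1517.15: electronic goods → 7.25% + 2% surcharge = 9.25% → €140.336375
Canvas tote bag €11.04: other taxable items → 7.5% → €0.828
Hot soup (large) €4.19: hot prepared food → 5% → €0.2095
Burrito bowl €11.53: hot prepared food → 5% → €0.5765
Pair of dumbbells (15 lb) €67.96: athletic equipment → 9.75% → €6.6261
Deli sandwich €6.60: hot prepared food → 5% → €0.33
Bluetooth speaker €147.24: electronic goods → 7.25% → €10.6749
Mechanical keyboard €80.76: electronic goods → 7.25% → €5.8551
Café latte €4.25: hot prepared food → 5% → €0.2125
Unrounded tax sum = €165.648975 → €165.65

€165.65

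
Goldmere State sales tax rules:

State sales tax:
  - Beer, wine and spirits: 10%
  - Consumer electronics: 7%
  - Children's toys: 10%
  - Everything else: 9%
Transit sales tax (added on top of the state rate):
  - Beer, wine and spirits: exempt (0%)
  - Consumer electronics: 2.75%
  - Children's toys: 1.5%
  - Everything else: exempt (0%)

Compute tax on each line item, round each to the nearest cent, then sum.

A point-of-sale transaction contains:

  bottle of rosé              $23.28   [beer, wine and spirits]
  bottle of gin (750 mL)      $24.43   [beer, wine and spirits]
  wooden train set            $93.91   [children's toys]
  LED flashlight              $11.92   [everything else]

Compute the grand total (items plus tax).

$170.18

Bottle of rosé $23.28: beer, wine and spirits → 10% + 0% transit = 10% → $2.33
Bottle of gin (750 mL) $24.43: beer, wine and spirits → 10% + 0% transit = 10% → $2.44
Wooden train set $93.91: children's toys → 10% + 1.5% transit = 11.5% → $10.80
LED flashlight $11.92: everything else → 9% + 0% transit = 9% → $1.07
Subtotal = $153.54; tax = $16.64; total due = $170.18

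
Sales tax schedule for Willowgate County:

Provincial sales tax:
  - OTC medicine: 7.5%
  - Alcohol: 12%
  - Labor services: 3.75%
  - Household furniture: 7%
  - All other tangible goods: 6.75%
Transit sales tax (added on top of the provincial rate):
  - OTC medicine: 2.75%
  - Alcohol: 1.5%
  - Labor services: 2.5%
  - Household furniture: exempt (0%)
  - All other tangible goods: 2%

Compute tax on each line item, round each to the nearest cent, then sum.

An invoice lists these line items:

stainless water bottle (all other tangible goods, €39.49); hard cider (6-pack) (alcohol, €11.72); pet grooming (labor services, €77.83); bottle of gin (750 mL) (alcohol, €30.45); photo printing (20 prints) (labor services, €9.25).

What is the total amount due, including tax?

Stainless water bottle €39.49: all other tangible goods → 6.75% + 2% transit = 8.75% → €3.46
Hard cider (6-pack) €11.72: alcohol → 12% + 1.5% transit = 13.5% → €1.58
Pet grooming €77.83: labor services → 3.75% + 2.5% transit = 6.25% → €4.86
Bottle of gin (750 mL) €30.45: alcohol → 12% + 1.5% transit = 13.5% → €4.11
Photo printing (20 prints) €9.25: labor services → 3.75% + 2.5% transit = 6.25% → €0.58
Subtotal = €168.74; tax = €14.59; total due = €183.33

€183.33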